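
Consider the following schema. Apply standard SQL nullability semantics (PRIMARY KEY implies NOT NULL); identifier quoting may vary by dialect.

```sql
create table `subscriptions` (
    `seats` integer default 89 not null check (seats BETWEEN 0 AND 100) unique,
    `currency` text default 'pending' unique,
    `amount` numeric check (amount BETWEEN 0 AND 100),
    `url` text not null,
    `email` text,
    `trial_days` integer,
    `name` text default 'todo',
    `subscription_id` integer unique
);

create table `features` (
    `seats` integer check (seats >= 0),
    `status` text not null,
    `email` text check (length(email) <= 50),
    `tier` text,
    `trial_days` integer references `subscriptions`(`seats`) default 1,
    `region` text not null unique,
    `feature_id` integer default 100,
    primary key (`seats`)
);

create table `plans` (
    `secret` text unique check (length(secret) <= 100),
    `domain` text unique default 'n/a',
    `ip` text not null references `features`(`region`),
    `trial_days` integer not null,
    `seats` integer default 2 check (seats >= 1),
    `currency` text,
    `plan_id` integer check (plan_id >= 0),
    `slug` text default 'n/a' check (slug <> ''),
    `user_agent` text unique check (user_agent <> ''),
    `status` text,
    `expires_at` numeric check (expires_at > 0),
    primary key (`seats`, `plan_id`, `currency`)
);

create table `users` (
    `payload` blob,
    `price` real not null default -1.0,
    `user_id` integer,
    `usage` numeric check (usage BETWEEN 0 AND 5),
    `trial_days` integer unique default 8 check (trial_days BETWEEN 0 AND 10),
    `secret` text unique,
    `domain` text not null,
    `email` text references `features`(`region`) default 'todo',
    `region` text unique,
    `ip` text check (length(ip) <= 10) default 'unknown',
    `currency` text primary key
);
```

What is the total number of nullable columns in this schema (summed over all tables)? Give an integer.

24

subscriptions: 6 nullable (currency, amount, email, trial_days, name, subscription_id — PK none and explicit NOT NULL columns excluded).
features: 4 nullable (email, tier, trial_days, feature_id — PK (seats) and explicit NOT NULL columns excluded).
plans: 6 nullable (secret, domain, slug, user_agent, status, expires_at — PK (seats, plan_id, currency) and explicit NOT NULL columns excluded).
users: 8 nullable (payload, user_id, usage, trial_days, secret, email, region, ip — PK (currency) and explicit NOT NULL columns excluded).
Total: 6 + 4 + 6 + 8 = 24.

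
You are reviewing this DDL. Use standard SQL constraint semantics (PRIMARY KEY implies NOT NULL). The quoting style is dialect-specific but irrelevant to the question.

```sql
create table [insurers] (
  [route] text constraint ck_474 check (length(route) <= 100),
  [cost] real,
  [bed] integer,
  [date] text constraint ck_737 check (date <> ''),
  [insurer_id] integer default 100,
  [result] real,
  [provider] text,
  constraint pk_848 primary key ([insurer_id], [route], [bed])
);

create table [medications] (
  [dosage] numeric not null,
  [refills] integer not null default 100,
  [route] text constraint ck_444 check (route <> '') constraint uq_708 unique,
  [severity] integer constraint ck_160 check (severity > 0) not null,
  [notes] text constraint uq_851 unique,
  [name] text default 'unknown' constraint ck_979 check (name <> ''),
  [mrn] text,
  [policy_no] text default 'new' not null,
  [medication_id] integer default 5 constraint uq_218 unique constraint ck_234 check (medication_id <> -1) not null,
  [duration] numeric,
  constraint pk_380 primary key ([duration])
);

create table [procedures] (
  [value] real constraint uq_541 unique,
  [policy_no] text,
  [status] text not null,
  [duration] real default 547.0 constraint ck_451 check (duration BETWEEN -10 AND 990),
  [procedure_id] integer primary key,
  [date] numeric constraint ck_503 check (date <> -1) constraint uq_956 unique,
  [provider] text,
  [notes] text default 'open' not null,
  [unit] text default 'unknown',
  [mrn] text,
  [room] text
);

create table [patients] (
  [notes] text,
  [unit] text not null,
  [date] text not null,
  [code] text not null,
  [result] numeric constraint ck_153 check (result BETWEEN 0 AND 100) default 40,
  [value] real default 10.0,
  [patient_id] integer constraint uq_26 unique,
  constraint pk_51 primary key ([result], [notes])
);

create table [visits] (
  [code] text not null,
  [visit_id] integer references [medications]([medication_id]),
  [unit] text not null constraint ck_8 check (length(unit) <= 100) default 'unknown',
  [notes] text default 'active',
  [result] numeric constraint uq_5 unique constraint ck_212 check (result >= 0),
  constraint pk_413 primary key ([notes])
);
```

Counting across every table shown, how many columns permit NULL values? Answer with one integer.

20

insurers: 4 nullable (cost, date, result, provider — PK (insurer_id, route, bed) and explicit NOT NULL columns excluded).
medications: 4 nullable (route, notes, name, mrn — PK (duration) and explicit NOT NULL columns excluded).
procedures: 8 nullable (value, policy_no, duration, date, provider, unit, mrn, room — PK (procedure_id) and explicit NOT NULL columns excluded).
patients: 2 nullable (value, patient_id — PK (result, notes) and explicit NOT NULL columns excluded).
visits: 2 nullable (visit_id, result — PK (notes) and explicit NOT NULL columns excluded).
Total: 4 + 4 + 8 + 2 + 2 = 20.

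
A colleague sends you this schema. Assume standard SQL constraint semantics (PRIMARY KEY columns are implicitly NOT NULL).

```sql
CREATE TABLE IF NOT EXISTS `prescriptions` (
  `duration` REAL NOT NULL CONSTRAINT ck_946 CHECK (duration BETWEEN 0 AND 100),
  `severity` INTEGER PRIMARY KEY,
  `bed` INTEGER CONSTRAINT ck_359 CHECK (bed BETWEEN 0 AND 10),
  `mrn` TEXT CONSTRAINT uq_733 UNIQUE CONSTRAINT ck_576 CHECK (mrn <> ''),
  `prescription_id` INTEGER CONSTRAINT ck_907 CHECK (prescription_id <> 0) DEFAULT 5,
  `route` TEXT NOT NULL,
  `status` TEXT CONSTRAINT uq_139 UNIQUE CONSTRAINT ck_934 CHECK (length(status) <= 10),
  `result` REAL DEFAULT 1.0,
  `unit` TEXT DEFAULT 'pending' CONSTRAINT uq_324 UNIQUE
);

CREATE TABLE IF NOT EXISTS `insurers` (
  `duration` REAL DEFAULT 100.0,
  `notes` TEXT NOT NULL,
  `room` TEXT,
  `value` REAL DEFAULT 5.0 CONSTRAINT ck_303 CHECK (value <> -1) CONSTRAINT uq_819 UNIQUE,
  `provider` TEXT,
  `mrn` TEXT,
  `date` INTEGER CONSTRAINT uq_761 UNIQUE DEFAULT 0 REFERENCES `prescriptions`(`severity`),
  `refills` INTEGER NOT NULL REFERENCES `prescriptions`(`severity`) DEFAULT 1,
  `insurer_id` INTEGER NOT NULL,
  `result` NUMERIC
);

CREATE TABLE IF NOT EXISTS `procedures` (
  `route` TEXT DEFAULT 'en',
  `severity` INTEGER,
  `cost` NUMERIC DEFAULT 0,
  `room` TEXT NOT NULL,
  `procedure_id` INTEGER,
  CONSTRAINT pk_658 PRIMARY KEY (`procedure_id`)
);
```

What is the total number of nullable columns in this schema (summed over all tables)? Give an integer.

prescriptions: 6 nullable (bed, mrn, prescription_id, status, result, unit — PK (severity) and explicit NOT NULL columns excluded).
insurers: 7 nullable (duration, room, value, provider, mrn, date, result — PK none and explicit NOT NULL columns excluded).
procedures: 3 nullable (route, severity, cost — PK (procedure_id) and explicit NOT NULL columns excluded).
Total: 6 + 7 + 3 = 16.

16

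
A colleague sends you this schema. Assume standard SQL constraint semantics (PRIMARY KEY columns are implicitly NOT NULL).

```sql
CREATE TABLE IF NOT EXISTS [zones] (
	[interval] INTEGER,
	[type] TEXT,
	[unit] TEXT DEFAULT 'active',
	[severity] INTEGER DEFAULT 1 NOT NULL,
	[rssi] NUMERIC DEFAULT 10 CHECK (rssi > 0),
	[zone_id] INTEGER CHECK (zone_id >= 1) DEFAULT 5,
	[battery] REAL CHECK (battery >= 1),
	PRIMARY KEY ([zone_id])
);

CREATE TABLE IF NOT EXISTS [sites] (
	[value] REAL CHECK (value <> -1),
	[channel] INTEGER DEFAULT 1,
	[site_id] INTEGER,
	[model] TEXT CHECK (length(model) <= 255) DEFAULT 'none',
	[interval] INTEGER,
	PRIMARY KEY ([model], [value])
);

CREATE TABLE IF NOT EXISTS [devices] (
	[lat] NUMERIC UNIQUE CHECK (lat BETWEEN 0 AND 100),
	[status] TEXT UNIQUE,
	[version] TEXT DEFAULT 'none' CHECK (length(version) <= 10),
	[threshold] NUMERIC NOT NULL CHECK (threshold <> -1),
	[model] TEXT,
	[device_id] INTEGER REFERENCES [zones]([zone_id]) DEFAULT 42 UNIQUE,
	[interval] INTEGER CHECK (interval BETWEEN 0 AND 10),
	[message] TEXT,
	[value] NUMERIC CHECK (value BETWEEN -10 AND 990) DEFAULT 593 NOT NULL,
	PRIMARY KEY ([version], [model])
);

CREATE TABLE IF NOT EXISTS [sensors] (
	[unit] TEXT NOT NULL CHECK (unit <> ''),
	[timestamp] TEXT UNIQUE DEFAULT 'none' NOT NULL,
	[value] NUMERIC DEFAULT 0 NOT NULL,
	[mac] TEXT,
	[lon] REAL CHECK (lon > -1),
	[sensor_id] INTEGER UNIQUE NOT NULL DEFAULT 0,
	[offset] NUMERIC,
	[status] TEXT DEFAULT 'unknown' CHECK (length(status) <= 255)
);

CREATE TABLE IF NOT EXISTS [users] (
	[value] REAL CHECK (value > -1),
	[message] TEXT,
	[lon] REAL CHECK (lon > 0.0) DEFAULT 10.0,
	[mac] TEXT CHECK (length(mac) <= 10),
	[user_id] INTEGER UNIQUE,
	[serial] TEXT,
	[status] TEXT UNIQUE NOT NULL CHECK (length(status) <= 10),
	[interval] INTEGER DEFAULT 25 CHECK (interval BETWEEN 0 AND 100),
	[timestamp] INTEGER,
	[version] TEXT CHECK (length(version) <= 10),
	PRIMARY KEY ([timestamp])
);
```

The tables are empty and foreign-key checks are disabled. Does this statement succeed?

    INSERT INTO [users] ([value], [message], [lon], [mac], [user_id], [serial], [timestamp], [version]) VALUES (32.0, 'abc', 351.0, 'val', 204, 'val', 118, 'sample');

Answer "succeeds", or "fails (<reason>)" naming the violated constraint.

fails (NOT NULL on status)

status is omitted from the column list and has no DEFAULT, so it would receive NULL.
But status is declared NOT NULL.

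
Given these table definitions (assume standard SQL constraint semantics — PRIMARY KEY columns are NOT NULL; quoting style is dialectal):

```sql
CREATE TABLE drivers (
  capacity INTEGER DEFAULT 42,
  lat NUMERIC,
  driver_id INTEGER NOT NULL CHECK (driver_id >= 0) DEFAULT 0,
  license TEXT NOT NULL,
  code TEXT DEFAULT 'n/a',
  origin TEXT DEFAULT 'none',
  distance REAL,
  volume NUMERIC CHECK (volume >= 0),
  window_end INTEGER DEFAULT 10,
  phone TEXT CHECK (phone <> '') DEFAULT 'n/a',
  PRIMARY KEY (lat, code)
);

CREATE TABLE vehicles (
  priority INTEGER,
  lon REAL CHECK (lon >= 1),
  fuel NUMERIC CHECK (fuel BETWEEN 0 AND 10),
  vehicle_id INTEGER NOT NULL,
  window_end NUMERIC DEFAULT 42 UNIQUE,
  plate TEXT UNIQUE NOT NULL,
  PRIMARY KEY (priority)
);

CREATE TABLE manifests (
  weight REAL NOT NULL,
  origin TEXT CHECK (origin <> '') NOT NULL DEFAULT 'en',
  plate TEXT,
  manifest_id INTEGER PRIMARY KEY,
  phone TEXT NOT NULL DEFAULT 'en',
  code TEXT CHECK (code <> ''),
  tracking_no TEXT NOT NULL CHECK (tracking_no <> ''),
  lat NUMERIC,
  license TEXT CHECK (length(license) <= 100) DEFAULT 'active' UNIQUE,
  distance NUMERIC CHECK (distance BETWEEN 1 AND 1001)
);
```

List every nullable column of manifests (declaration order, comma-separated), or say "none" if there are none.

plate, code, lat, license, distance

- weight: declared NOT NULL → not nullable.
- origin: declared NOT NULL → not nullable.
- plate: no NOT NULL constraint applies → nullable.
- manifest_id: part of the PRIMARY KEY, which implies NOT NULL → not nullable.
- phone: declared NOT NULL → not nullable.
- code: CHECK does not forbid NULL (a CHECK constraint passes when its expression is NULL) → nullable.
- tracking_no: declared NOT NULL → not nullable.
- lat: no NOT NULL constraint applies → nullable.
- license: CHECK does not forbid NULL (a CHECK constraint passes when its expression is NULL) → nullable.
- distance: CHECK does not forbid NULL (a CHECK constraint passes when its expression is NULL) → nullable.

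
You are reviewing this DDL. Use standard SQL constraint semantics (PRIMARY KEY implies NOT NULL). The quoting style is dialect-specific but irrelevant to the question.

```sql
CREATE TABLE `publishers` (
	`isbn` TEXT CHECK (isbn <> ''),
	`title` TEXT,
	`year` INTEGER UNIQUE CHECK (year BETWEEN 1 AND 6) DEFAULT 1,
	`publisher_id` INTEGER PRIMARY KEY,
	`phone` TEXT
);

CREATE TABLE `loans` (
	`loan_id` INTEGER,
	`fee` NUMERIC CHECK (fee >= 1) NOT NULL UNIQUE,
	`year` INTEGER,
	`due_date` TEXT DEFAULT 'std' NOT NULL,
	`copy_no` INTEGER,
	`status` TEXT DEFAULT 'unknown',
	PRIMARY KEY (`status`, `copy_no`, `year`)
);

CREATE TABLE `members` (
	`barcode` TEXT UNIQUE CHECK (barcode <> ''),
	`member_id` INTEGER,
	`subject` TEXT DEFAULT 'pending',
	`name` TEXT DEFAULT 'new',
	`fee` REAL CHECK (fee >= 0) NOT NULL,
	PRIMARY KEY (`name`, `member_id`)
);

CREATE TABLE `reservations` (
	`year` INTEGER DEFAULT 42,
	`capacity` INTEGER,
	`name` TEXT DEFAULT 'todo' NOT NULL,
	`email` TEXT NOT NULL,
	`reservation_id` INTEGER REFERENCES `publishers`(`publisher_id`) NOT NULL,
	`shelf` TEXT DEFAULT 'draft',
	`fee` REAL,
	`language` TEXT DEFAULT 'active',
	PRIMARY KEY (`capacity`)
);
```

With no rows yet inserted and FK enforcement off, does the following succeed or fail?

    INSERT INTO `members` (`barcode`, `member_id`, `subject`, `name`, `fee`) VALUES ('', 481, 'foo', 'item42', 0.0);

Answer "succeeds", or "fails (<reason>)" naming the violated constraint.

The value '' for barcode violates CHECK (barcode <> '').

fails (CHECK on barcode)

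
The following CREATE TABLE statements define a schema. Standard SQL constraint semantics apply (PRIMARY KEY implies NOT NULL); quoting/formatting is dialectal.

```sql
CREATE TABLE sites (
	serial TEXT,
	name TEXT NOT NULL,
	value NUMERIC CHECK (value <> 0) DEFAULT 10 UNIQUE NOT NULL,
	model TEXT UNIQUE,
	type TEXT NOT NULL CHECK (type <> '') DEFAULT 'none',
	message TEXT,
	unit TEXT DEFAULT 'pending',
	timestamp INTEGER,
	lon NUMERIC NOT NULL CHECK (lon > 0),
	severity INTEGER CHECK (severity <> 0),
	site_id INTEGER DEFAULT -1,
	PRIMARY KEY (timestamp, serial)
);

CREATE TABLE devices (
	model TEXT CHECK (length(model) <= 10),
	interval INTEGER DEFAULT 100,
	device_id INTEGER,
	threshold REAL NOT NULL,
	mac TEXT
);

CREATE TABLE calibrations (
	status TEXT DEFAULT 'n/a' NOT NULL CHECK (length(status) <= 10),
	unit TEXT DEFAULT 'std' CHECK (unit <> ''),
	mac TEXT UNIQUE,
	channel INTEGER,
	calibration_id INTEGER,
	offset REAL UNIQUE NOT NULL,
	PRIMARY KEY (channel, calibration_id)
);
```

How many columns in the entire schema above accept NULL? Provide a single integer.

11

sites: 5 nullable (model, message, unit, severity, site_id — PK (timestamp, serial) and explicit NOT NULL columns excluded).
devices: 4 nullable (model, interval, device_id, mac — PK none and explicit NOT NULL columns excluded).
calibrations: 2 nullable (unit, mac — PK (channel, calibration_id) and explicit NOT NULL columns excluded).
Total: 5 + 4 + 2 = 11.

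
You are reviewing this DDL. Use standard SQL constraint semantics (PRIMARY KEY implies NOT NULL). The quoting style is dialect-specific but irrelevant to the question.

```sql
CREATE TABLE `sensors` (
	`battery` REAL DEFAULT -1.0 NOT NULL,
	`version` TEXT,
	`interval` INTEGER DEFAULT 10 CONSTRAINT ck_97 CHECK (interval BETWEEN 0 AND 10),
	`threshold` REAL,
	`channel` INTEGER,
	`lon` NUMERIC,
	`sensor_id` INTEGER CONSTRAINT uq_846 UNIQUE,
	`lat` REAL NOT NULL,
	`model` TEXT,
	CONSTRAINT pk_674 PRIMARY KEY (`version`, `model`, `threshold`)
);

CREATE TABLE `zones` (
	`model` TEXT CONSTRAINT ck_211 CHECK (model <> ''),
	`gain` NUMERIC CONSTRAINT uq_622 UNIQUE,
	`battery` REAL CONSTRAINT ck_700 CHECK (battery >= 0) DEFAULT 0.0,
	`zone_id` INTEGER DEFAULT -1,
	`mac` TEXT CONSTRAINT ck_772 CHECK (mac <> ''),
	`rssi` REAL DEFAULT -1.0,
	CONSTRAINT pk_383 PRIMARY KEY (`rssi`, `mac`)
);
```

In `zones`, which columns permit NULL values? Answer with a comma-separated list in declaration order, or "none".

model, gain, battery, zone_id

- model: CHECK does not forbid NULL (a CHECK constraint passes when its expression is NULL) → nullable.
- gain: UNIQUE does not imply NOT NULL → nullable.
- battery: CHECK does not forbid NULL (a CHECK constraint passes when its expression is NULL) → nullable.
- zone_id: DEFAULT only fills an omitted column; an explicit NULL is still allowed → nullable.
- mac: part of the PRIMARY KEY, which implies NOT NULL → not nullable.
- rssi: part of the PRIMARY KEY, which implies NOT NULL → not nullable.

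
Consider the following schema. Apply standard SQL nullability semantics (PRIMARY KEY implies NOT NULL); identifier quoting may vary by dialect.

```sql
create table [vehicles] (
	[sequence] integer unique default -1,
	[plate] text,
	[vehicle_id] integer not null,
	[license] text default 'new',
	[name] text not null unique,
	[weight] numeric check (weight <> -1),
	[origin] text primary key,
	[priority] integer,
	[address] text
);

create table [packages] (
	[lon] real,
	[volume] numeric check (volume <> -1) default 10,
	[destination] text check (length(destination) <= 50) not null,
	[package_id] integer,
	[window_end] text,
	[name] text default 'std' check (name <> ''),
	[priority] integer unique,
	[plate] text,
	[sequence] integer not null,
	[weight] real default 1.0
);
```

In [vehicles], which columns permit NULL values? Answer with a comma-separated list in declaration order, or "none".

- sequence: UNIQUE does not imply NOT NULL → nullable.
- plate: no NOT NULL constraint applies → nullable.
- vehicle_id: declared NOT NULL → not nullable.
- license: DEFAULT only fills an omitted column; an explicit NULL is still allowed → nullable.
- name: declared NOT NULL → not nullable.
- weight: CHECK does not forbid NULL (a CHECK constraint passes when its expression is NULL) → nullable.
- origin: part of the PRIMARY KEY, which implies NOT NULL → not nullable.
- priority: no NOT NULL constraint applies → nullable.
- address: no NOT NULL constraint applies → nullable.

sequence, plate, license, weight, priority, address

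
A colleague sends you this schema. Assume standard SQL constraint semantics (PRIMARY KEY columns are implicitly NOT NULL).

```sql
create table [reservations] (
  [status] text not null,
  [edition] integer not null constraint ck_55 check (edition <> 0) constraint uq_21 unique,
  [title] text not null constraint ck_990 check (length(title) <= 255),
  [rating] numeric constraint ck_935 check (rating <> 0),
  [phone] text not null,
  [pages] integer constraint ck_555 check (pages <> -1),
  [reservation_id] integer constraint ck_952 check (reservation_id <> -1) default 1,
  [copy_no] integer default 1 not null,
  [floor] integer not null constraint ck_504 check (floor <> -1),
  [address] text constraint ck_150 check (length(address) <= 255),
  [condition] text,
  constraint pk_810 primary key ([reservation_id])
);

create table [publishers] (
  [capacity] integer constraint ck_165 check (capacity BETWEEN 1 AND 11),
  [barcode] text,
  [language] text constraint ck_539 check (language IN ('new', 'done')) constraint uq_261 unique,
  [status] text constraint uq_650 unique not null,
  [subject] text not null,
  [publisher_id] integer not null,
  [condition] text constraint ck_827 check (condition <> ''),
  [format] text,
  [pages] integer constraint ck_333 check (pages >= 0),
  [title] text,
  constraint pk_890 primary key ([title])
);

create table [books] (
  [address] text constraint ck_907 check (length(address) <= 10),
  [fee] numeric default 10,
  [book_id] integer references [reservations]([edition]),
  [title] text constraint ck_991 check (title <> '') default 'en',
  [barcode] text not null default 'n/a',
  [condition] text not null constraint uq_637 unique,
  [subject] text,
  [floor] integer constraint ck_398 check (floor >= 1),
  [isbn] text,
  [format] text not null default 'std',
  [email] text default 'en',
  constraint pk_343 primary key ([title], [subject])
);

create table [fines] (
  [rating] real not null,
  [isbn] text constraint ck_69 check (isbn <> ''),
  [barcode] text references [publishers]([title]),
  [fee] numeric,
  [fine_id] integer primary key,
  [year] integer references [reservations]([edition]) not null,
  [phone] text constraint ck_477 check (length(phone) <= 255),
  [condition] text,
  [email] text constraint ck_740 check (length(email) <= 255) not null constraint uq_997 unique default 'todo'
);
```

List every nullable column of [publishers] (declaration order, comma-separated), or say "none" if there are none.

- capacity: CHECK does not forbid NULL (a CHECK constraint passes when its expression is NULL) → nullable.
- barcode: no NOT NULL constraint applies → nullable.
- language: CHECK does not forbid NULL (a CHECK constraint passes when its expression is NULL) → nullable.
- status: declared NOT NULL → not nullable.
- subject: declared NOT NULL → not nullable.
- publisher_id: declared NOT NULL → not nullable.
- condition: CHECK does not forbid NULL (a CHECK constraint passes when its expression is NULL) → nullable.
- format: no NOT NULL constraint applies → nullable.
- pages: CHECK does not forbid NULL (a CHECK constraint passes when its expression is NULL) → nullable.
- title: part of the PRIMARY KEY, which implies NOT NULL → not nullable.

capacity, barcode, language, condition, format, pages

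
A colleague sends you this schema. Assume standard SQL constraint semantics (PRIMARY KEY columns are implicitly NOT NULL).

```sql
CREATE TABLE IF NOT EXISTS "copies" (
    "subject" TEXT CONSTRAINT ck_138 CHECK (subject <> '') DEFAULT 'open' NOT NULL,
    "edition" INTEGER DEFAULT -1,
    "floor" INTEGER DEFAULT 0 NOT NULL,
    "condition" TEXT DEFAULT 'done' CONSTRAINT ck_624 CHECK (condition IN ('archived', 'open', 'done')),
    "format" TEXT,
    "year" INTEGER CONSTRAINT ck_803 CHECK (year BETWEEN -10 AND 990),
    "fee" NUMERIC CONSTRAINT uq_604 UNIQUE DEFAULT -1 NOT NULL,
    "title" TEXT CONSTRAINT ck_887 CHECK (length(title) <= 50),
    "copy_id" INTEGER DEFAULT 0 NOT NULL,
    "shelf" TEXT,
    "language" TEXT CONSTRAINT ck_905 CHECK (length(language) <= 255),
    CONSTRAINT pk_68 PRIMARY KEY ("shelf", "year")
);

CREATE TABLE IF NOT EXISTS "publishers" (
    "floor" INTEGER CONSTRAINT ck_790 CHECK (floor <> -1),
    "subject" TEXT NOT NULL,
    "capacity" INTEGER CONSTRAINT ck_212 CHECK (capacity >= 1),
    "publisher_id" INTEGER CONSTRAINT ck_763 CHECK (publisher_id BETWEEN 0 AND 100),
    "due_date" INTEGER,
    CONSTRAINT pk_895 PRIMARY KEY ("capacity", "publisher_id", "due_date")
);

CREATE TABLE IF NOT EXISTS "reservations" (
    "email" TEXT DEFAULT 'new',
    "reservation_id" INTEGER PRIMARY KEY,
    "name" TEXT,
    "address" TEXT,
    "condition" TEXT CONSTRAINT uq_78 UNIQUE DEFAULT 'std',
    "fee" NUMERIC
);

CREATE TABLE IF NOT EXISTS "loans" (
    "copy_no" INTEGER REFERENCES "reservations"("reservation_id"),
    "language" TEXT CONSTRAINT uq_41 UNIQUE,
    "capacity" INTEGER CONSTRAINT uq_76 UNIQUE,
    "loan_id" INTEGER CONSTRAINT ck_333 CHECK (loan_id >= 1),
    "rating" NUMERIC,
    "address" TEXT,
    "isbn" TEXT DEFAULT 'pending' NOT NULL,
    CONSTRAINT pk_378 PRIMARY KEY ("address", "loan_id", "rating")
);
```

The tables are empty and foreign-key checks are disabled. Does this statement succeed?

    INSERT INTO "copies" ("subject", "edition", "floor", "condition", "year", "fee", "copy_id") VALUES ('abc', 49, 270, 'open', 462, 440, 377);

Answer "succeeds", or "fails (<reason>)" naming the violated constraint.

shelf is omitted from the column list and has no DEFAULT, so it would receive NULL.
But shelf is part of the PRIMARY KEY (implied NOT NULL).

fails (NOT NULL on shelf)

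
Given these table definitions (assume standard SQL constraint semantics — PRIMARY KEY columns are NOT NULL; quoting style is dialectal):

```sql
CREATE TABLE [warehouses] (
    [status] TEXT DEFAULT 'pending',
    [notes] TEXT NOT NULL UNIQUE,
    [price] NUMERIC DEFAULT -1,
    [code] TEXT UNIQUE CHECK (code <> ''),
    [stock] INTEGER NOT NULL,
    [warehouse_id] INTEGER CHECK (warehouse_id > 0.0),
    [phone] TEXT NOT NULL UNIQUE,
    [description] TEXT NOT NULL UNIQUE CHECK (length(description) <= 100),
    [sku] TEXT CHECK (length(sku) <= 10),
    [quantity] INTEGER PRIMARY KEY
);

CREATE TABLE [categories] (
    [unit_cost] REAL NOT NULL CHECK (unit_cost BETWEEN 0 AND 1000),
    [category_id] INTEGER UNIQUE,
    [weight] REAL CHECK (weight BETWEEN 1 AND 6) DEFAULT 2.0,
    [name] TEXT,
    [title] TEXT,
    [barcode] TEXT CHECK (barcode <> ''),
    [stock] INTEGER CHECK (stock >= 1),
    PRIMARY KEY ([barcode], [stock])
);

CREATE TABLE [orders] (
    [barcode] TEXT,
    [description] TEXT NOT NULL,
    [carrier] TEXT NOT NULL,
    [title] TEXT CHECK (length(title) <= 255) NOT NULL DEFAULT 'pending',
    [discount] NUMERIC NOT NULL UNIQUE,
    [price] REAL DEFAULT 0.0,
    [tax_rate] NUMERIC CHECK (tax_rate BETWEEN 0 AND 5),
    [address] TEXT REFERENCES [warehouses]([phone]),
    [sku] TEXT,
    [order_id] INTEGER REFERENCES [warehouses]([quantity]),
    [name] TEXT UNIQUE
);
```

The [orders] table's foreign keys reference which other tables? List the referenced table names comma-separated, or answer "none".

- address REFERENCES warehouses(phone).
- order_id REFERENCES warehouses(quantity).

warehouses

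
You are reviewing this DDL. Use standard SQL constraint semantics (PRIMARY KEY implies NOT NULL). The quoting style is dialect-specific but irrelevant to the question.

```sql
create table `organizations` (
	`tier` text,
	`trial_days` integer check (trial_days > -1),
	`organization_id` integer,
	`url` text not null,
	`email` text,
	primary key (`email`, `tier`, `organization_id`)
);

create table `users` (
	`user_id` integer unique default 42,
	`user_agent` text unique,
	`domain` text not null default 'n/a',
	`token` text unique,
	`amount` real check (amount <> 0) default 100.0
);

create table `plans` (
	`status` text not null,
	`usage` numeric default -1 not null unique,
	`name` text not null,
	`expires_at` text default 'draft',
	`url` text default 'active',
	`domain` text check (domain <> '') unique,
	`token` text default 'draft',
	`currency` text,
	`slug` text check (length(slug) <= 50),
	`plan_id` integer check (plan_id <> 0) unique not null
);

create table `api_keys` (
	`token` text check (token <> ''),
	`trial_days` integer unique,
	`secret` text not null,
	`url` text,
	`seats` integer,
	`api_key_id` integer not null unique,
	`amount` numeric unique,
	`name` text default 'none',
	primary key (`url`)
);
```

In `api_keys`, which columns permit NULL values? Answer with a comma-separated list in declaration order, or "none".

token, trial_days, seats, amount, name

- token: CHECK does not forbid NULL (a CHECK constraint passes when its expression is NULL) → nullable.
- trial_days: UNIQUE does not imply NOT NULL → nullable.
- secret: declared NOT NULL → not nullable.
- url: part of the PRIMARY KEY, which implies NOT NULL → not nullable.
- seats: no NOT NULL constraint applies → nullable.
- api_key_id: declared NOT NULL → not nullable.
- amount: UNIQUE does not imply NOT NULL → nullable.
- name: DEFAULT only fills an omitted column; an explicit NULL is still allowed → nullable.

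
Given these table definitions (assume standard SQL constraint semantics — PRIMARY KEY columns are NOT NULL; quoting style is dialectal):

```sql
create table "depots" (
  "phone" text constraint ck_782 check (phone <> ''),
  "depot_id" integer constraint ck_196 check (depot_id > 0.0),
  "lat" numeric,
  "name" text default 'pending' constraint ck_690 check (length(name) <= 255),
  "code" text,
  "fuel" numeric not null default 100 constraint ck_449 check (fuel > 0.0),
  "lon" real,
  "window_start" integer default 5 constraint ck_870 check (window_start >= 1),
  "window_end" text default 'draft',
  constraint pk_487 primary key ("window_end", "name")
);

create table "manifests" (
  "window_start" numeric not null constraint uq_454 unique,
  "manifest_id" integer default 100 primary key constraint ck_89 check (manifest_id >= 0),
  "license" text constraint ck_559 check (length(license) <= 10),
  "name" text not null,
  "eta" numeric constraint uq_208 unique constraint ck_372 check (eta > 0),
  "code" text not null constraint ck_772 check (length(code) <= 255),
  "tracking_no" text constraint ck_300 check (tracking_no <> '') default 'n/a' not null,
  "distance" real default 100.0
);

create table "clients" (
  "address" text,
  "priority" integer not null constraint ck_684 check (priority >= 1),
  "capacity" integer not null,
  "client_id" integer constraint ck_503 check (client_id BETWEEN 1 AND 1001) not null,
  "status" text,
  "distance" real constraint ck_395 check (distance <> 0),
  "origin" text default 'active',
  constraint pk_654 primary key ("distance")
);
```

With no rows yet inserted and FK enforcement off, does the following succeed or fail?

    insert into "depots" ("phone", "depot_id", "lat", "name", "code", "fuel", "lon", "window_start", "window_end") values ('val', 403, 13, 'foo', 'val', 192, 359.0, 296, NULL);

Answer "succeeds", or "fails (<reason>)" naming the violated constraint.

fails (NOT NULL on window_end)

window_end is explicitly set to NULL, but window_end is part of the PRIMARY KEY (implied NOT NULL).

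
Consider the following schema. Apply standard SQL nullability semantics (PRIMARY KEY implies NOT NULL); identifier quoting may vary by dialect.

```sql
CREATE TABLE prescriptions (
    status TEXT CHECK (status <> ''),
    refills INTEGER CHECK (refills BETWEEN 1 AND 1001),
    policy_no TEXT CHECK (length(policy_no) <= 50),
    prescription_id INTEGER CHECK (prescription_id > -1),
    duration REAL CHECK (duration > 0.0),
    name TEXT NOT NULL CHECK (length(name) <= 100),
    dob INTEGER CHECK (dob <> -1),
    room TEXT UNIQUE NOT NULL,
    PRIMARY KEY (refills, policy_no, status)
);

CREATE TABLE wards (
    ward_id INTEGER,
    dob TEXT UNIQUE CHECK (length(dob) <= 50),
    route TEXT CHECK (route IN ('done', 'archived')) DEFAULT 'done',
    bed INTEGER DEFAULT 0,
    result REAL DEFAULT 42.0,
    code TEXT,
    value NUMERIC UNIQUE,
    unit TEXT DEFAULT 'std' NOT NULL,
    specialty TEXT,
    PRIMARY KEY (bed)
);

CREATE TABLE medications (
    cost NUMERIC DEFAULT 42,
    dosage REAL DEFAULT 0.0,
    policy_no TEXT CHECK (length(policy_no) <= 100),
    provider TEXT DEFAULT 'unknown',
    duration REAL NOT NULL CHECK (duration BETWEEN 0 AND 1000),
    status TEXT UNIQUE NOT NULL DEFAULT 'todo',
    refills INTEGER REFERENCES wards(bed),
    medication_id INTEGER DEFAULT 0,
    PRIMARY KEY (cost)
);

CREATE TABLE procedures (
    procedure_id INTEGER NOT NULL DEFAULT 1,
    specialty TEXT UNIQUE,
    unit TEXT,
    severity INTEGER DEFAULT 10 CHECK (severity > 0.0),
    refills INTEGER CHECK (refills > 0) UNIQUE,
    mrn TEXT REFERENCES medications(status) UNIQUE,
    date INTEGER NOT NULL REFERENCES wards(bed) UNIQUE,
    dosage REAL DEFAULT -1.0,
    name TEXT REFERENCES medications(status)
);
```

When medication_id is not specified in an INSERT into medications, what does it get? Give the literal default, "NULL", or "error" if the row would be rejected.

medication_id has an explicit DEFAULT 0.
When the column is omitted from an INSERT, that default is used.

0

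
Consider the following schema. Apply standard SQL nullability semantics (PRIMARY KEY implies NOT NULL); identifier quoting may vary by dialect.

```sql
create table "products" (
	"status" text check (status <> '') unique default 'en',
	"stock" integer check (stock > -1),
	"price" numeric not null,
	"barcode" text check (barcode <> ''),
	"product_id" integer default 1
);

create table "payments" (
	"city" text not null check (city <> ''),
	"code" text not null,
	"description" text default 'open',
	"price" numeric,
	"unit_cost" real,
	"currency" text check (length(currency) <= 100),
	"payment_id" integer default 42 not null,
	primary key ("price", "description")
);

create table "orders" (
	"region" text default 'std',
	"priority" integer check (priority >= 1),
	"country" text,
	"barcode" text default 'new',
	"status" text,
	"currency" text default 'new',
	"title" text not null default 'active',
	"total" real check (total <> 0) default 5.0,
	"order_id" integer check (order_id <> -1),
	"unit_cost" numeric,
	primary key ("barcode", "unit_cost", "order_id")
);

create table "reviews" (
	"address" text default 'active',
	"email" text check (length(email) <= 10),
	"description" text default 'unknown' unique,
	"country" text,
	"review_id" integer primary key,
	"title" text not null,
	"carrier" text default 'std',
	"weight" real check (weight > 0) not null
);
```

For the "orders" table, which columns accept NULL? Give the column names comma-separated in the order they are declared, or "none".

region, priority, country, status, currency, total

- region: DEFAULT only fills an omitted column; an explicit NULL is still allowed → nullable.
- priority: CHECK does not forbid NULL (a CHECK constraint passes when its expression is NULL) → nullable.
- country: no NOT NULL constraint applies → nullable.
- barcode: part of the PRIMARY KEY, which implies NOT NULL → not nullable.
- status: no NOT NULL constraint applies → nullable.
- currency: DEFAULT only fills an omitted column; an explicit NULL is still allowed → nullable.
- title: declared NOT NULL → not nullable.
- total: CHECK does not forbid NULL (a CHECK constraint passes when its expression is NULL) → nullable.
- order_id: part of the PRIMARY KEY, which implies NOT NULL → not nullable.
- unit_cost: part of the PRIMARY KEY, which implies NOT NULL → not nullable.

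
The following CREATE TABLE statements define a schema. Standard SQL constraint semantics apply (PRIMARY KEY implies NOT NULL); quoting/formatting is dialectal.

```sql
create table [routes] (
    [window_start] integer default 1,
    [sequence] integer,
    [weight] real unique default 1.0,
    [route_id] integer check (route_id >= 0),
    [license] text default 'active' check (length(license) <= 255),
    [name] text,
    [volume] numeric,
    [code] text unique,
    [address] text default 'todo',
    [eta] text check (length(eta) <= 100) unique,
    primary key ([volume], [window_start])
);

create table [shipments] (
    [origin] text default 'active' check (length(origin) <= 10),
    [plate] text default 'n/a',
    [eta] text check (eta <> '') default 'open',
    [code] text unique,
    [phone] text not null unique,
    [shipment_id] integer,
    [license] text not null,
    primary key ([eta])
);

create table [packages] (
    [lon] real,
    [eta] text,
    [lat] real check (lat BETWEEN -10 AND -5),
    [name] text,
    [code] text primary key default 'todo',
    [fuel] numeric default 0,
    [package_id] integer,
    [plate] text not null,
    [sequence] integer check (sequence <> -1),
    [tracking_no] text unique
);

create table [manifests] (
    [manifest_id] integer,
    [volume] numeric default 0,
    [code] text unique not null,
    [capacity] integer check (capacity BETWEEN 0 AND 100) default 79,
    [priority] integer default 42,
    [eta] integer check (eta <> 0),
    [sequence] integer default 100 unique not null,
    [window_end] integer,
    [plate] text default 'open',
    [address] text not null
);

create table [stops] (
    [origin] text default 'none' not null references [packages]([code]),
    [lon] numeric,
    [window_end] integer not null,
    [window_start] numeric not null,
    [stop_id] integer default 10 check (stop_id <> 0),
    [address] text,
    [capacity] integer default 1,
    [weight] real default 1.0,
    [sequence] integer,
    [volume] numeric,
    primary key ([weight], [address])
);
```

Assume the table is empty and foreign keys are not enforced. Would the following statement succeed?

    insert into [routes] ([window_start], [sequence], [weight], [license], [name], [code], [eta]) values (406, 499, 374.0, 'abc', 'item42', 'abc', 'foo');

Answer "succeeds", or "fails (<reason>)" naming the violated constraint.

fails (NOT NULL on volume)

volume is omitted from the column list and has no DEFAULT, so it would receive NULL.
But volume is part of the PRIMARY KEY (implied NOT NULL).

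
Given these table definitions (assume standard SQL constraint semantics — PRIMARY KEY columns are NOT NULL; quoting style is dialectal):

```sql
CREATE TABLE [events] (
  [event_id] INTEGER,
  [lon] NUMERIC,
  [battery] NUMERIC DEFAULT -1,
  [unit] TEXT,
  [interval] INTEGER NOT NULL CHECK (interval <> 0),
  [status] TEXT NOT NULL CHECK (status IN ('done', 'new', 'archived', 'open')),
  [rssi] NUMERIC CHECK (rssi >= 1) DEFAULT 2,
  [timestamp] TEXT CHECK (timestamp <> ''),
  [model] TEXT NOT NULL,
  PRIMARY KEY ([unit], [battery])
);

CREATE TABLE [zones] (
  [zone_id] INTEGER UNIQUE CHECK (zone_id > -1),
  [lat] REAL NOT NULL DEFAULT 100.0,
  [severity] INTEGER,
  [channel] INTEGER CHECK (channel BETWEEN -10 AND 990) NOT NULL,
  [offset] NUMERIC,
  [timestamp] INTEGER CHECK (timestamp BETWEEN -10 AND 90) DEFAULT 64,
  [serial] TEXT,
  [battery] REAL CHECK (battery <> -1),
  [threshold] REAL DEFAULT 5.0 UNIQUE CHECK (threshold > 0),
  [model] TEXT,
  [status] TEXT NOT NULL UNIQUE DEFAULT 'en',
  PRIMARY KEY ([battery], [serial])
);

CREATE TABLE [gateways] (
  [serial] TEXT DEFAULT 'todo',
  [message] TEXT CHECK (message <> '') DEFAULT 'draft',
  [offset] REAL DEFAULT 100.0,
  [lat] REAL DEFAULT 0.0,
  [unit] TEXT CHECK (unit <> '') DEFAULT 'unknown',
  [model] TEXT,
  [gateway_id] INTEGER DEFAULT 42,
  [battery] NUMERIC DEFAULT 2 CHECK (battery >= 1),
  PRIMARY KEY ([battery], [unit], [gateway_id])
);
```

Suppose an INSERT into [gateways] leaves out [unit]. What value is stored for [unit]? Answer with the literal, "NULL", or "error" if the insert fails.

'unknown'

unit has an explicit DEFAULT 'unknown'.
When the column is omitted from an INSERT, that default is used.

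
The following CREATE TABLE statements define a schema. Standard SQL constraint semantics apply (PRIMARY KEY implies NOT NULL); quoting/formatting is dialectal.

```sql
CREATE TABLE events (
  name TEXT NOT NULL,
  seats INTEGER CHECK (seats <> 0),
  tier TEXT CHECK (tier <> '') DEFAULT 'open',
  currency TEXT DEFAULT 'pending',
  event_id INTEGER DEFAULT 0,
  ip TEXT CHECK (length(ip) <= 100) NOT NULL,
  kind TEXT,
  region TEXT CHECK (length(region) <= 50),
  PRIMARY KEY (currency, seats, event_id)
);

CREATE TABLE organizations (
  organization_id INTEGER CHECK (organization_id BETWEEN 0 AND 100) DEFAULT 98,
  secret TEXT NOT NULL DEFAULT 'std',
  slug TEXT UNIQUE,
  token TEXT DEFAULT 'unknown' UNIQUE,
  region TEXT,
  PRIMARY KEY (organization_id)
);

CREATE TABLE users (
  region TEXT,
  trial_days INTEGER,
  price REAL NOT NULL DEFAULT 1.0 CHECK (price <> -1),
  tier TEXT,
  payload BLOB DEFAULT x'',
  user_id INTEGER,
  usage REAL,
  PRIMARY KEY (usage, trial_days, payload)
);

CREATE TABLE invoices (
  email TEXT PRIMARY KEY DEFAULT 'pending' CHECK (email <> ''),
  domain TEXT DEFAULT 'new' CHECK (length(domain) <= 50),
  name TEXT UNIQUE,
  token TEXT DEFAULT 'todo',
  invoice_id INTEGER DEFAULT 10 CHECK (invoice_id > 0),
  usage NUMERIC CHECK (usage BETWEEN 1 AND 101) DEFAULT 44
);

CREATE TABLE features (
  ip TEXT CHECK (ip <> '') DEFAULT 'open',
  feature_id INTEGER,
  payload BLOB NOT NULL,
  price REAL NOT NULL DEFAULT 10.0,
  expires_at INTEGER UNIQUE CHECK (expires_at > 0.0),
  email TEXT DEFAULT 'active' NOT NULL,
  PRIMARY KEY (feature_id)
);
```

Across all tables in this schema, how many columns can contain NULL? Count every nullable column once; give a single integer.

events: 3 nullable (tier, kind, region — PK (currency, seats, event_id) and explicit NOT NULL columns excluded).
organizations: 3 nullable (slug, token, region — PK (organization_id) and explicit NOT NULL columns excluded).
users: 3 nullable (region, tier, user_id — PK (usage, trial_days, payload) and explicit NOT NULL columns excluded).
invoices: 5 nullable (domain, name, token, invoice_id, usage — PK (email) and explicit NOT NULL columns excluded).
features: 2 nullable (ip, expires_at — PK (feature_id) and explicit NOT NULL columns excluded).
Total: 3 + 3 + 3 + 5 + 2 = 16.

16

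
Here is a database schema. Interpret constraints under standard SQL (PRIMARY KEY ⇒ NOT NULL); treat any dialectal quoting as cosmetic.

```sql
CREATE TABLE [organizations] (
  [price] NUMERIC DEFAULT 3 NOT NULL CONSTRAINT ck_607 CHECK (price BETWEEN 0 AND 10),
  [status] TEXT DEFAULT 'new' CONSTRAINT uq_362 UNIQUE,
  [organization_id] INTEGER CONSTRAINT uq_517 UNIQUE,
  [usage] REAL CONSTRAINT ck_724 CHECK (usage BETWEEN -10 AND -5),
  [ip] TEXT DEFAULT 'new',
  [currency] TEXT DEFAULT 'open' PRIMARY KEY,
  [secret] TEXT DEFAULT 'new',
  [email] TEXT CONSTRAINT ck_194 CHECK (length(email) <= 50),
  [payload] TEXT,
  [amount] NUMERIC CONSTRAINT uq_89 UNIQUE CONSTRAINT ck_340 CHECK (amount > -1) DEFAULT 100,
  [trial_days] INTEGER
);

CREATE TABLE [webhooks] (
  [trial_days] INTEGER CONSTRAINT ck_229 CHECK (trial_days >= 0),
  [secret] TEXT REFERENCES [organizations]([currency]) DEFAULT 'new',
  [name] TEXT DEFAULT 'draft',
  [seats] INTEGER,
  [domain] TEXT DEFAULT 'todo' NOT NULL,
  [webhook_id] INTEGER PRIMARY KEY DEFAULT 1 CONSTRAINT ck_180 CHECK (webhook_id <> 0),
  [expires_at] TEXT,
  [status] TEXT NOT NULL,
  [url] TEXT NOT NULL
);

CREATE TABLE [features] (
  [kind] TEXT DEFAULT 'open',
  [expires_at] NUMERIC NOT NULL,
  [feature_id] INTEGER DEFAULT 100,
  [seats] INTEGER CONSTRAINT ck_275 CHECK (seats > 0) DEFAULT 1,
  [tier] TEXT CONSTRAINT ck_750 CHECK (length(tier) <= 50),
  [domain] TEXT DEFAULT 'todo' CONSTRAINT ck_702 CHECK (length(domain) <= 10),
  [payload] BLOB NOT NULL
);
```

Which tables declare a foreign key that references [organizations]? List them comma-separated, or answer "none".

webhooks

- webhooks.secret references organizations(currency).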